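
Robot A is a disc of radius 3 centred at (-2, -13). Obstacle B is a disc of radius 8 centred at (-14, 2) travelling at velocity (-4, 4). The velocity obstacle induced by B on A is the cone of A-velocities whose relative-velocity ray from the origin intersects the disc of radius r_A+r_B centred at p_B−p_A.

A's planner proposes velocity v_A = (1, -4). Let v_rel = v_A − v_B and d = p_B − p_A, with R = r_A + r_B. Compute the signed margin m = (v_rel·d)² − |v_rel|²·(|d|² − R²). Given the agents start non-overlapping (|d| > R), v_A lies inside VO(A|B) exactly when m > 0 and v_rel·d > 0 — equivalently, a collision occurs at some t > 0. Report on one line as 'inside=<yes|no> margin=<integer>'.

d = (-12, 15),  |d|² = 369;  R = 3+8 = 11,  c = 369−11² = 248
v_rel = (5, -8),  |v_rel|² = 89;  v_rel·d = (5)·(-12) + (-8)·(15) = -180
89·t² + 360·t + 248 = 0  ⇒  m = (-180)² − 89·248 = 10328
m = 10328 > 0,  v_rel·d = -180 < 0  ⇒  outside

inside=no margin=10328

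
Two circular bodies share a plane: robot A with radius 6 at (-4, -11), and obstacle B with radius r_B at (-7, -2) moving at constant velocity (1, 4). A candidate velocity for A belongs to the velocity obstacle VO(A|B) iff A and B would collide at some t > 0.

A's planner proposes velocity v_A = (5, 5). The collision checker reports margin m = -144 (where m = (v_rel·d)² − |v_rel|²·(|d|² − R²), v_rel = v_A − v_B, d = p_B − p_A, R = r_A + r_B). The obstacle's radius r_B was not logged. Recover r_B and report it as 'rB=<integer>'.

m = -144
d = (-3, 9);  v_rel = (4, 1),  |v_rel|² = 17
v_rel×d = (4)·(9) − (1)·(-3) = 39
since m = R²·17 − 39²:  R² = (1521 + -144) / 17 = 81
R = √81 = 9  ⇒  r_B = 9 − 6 = 3

rB=3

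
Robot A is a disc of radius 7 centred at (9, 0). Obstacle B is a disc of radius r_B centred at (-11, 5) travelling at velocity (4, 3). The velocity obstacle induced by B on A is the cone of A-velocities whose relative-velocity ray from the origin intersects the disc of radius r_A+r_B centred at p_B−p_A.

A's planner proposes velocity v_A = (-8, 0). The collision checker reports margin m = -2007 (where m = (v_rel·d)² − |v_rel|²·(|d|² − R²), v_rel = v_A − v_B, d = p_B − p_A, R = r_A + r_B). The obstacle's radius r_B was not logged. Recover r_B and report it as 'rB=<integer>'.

m = -2007
d = (-20, 5);  v_rel = (-12, -3),  |v_rel|² = 153
v_rel×d = (-12)·(5) − (-3)·(-20) = -120
since m = R²·153 − (-120)²:  R² = (14400 + -2007) / 153 = 81
R = √81 = 9  ⇒  r_B = 9 − 7 = 2

rB=2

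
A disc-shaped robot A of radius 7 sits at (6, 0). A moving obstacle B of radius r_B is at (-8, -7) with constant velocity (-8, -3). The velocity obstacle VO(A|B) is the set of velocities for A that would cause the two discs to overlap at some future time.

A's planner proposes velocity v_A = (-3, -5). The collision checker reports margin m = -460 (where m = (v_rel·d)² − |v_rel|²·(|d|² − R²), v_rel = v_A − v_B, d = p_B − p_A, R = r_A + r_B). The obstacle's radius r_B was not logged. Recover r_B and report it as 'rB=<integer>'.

m = -460
d = (-14, -7);  v_rel = (5, -2),  |v_rel|² = 29
v_rel×d = (5)·(-7) − (-2)·(-14) = -63
since m = R²·29 − (-63)²:  R² = (3969 + -460) / 29 = 121
R = √121 = 11  ⇒  r_B = 11 − 7 = 4

rB=4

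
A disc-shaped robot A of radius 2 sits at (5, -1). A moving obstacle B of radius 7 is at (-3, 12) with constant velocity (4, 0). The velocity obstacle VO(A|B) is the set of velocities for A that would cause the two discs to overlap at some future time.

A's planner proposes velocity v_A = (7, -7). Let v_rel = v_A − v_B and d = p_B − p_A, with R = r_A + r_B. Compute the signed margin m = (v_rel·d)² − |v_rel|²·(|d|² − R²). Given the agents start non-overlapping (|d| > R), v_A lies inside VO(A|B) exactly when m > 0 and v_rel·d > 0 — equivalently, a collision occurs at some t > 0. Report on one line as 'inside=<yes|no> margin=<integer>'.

d = (-8, 13),  |d|² = 233;  R = 2+7 = 9,  c = 233−9² = 152
v_rel = (3, -7),  |v_rel|² = 58;  v_rel·d = (3)·(-8) + (-7)·(13) = -115
58·t² + 230·t + 152 = 0  ⇒  m = (-115)² − 58·152 = 4409
m = 4409 > 0,  v_rel·d = -115 < 0  ⇒  outside

inside=no margin=4409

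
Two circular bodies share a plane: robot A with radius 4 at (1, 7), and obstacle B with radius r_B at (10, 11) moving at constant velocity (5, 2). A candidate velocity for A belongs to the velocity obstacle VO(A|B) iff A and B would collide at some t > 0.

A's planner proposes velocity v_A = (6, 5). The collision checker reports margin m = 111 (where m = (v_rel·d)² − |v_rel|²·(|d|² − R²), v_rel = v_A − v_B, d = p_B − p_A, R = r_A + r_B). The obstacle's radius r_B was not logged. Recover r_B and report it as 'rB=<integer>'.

m = 111
d = (9, 4);  v_rel = (1, 3),  |v_rel|² = 10
v_rel×d = (1)·(4) − (3)·(9) = -23
since m = R²·10 − (-23)²:  R² = (529 + 111) / 10 = 64
R = √64 = 8  ⇒  r_B = 8 − 4 = 4

rB=4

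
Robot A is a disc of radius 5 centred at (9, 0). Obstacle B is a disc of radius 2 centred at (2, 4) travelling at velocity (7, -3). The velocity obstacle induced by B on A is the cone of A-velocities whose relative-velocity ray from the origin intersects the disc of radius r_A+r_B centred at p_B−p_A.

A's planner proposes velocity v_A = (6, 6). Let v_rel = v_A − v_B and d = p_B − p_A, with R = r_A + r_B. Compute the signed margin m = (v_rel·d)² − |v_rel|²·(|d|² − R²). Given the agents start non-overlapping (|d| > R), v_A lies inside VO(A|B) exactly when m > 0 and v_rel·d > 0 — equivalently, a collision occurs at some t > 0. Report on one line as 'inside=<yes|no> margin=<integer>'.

d = (-7, 4),  |d|² = 65;  R = 5+2 = 7,  c = 65−7² = 16
v_rel = (-1, 9),  |v_rel|² = 82;  v_rel·d = (-1)·(-7) + (9)·(4) = 43
82·t² − 86·t + 16 = 0  ⇒  m = 43² − 82·16 = 537
m = 537 > 0,  v_rel·d = 43 > 0  ⇒  inside

inside=yes margin=537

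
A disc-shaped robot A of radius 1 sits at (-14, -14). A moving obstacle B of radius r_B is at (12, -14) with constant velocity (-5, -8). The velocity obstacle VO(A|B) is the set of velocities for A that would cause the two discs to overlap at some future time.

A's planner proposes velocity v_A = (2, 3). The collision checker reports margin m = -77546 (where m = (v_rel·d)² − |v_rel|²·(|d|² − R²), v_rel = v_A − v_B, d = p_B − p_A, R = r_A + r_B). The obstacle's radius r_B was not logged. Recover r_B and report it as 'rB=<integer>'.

m = -77546
d = (26, 0);  v_rel = (7, 11),  |v_rel|² = 170
v_rel×d = (7)·(0) − (11)·(26) = -286
since m = R²·170 − (-286)²:  R² = (81796 + -77546) / 170 = 25
R = √25 = 5  ⇒  r_B = 5 − 1 = 4

rB=4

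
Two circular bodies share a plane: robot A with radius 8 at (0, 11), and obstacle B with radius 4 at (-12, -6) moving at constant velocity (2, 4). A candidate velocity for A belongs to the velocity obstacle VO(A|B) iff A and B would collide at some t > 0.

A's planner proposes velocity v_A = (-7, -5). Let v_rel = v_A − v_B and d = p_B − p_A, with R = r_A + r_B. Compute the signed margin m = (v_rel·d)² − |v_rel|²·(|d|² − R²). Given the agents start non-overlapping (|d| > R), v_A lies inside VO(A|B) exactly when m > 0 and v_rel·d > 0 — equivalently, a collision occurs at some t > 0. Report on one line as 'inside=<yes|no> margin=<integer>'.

d = (-12, -17),  |d|² = 433;  R = 8+4 = 12,  c = 433−12² = 289
v_rel = (-9, -9),  |v_rel|² = 162;  v_rel·d = (-9)·(-12) + (-9)·(-17) = 261
162·t² − 522·t + 289 = 0  ⇒  m = 261² − 162·289 = 21303
m = 21303 > 0,  v_rel·d = 261 > 0  ⇒  inside

inside=yes margin=21303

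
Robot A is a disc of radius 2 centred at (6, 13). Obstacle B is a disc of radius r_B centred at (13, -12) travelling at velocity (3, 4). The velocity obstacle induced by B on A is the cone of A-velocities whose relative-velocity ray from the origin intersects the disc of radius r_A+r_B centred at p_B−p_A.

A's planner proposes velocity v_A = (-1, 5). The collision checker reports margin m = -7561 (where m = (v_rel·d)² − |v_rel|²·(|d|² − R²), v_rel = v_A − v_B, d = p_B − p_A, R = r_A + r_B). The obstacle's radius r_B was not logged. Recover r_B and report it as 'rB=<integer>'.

m = -7561
d = (7, -25);  v_rel = (-4, 1),  |v_rel|² = 17
v_rel×d = (-4)·(-25) − (1)·(7) = 93
since m = R²·17 − 93²:  R² = (8649 + -7561) / 17 = 64
R = √64 = 8  ⇒  r_B = 8 − 2 = 6

rB=6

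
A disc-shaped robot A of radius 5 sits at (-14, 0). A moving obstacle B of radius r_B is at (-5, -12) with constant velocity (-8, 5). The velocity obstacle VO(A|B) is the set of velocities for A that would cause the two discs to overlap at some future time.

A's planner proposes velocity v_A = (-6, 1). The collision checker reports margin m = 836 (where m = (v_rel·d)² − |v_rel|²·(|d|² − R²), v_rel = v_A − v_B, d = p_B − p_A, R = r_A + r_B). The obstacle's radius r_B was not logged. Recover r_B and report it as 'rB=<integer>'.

m = 836
d = (9, -12);  v_rel = (2, -4),  |v_rel|² = 20
v_rel×d = (2)·(-12) − (-4)·(9) = 12
since m = R²·20 − 12²:  R² = (144 + 836) / 20 = 49
R = √49 = 7  ⇒  r_B = 7 − 5 = 2

rB=2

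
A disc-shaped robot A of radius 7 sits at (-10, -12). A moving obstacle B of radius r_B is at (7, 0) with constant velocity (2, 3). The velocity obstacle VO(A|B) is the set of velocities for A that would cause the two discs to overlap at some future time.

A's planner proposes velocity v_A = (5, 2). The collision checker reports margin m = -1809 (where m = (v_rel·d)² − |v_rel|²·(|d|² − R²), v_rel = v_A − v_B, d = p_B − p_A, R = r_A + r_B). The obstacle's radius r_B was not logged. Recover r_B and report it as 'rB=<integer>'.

m = -1809
d = (17, 12);  v_rel = (3, -1),  |v_rel|² = 10
v_rel×d = (3)·(12) − (-1)·(17) = 53
since m = R²·10 − 53²:  R² = (2809 + -1809) / 10 = 100
R = √100 = 10  ⇒  r_B = 10 − 7 = 3

rB=3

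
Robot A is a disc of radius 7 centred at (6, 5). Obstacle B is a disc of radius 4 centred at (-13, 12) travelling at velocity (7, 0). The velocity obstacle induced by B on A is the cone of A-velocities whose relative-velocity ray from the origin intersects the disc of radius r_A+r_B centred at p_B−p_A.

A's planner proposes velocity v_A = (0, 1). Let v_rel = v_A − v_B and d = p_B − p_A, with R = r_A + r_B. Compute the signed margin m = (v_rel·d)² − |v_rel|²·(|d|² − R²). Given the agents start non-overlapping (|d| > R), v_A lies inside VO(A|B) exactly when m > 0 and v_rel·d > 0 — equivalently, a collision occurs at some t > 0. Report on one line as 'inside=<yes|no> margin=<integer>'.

d = (-19, 7),  |d|² = 410;  R = 7+4 = 11,  c = 410−11² = 289
v_rel = (-7, 1),  |v_rel|² = 50;  v_rel·d = (-7)·(-19) + (1)·(7) = 140
50·t² − 280·t + 289 = 0  ⇒  m = 140² − 50·289 = 5150
m = 5150 > 0,  v_rel·d = 140 > 0  ⇒  inside

inside=yes margin=5150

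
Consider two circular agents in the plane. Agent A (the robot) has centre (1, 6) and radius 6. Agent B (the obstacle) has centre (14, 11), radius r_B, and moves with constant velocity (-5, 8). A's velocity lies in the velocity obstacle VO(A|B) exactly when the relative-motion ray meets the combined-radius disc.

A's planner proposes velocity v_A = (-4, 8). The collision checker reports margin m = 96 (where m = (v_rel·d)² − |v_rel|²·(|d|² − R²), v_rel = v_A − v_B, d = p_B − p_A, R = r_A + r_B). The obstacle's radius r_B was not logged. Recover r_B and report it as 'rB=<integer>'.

m = 96
d = (13, 5);  v_rel = (1, 0),  |v_rel|² = 1
v_rel×d = (1)·(5) − (0)·(13) = 5
since m = R²·1 − 5²:  R² = (25 + 96) / 1 = 121
R = √121 = 11  ⇒  r_B = 11 − 6 = 5

rB=5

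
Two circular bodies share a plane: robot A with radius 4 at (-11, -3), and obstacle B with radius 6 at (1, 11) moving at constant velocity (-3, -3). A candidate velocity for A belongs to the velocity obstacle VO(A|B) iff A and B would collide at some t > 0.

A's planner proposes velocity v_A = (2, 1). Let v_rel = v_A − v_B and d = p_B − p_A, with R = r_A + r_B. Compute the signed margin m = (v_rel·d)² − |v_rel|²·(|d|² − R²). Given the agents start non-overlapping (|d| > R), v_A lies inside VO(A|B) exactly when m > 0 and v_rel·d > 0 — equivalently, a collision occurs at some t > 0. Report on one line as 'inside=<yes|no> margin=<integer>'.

d = (12, 14),  |d|² = 340;  R = 4+6 = 10,  c = 340−10² = 240
v_rel = (5, 4),  |v_rel|² = 41;  v_rel·d = (5)·(12) + (4)·(14) = 116
41·t² − 232·t + 240 = 0  ⇒  m = 116² − 41·240 = 3616
m = 3616 > 0,  v_rel·d = 116 > 0  ⇒  inside

inside=yes margin=3616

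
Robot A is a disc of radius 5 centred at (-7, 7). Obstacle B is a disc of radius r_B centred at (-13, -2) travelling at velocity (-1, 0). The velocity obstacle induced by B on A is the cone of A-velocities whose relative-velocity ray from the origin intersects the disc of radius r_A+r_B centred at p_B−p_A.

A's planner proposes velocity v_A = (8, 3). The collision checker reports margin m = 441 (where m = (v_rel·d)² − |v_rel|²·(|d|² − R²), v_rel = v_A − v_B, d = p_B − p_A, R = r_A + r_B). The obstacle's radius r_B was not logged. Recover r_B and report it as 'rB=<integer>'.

m = 441
d = (-6, -9);  v_rel = (9, 3),  |v_rel|² = 90
v_rel×d = (9)·(-9) − (3)·(-6) = -63
since m = R²·90 − (-63)²:  R² = (3969 + 441) / 90 = 49
R = √49 = 7  ⇒  r_B = 7 − 5 = 2

rB=2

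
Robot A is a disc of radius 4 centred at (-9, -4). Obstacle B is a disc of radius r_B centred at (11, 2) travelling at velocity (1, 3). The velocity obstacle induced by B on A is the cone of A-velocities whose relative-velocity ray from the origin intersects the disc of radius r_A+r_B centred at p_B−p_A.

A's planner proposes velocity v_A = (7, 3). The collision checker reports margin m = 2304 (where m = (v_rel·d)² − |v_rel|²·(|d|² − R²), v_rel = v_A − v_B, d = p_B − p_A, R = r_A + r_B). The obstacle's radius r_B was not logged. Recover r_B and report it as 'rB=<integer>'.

m = 2304
d = (20, 6);  v_rel = (6, 0),  |v_rel|² = 36
v_rel×d = (6)·(6) − (0)·(20) = 36
since m = R²·36 − 36²:  R² = (1296 + 2304) / 36 = 100
R = √100 = 10  ⇒  r_B = 10 − 4 = 6

rB=6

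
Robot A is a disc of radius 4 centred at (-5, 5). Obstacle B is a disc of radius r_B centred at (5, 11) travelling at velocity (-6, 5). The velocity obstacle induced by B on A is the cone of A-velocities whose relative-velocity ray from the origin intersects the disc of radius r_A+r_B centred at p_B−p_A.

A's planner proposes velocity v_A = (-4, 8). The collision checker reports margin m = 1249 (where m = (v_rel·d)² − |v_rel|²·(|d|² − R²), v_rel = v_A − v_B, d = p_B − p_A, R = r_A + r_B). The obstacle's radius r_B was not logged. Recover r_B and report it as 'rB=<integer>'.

m = 1249
d = (10, 6);  v_rel = (2, 3),  |v_rel|² = 13
v_rel×d = (2)·(6) − (3)·(10) = -18
since m = R²·13 − (-18)²:  R² = (324 + 1249) / 13 = 121
R = √121 = 11  ⇒  r_B = 11 − 4 = 7

rB=7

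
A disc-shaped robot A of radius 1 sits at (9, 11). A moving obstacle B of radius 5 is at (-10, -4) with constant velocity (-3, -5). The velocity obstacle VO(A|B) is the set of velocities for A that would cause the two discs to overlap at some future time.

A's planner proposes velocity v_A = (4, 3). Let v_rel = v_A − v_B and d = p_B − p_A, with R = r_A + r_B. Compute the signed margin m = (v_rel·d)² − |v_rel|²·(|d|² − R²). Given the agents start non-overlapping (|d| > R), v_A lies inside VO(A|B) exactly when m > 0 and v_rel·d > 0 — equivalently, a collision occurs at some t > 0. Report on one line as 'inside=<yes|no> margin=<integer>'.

d = (-19, -15),  |d|² = 586;  R = 1+5 = 6,  c = 586−6² = 550
v_rel = (7, 8),  |v_rel|² = 113;  v_rel·d = (7)·(-19) + (8)·(-15) = -253
113·t² + 506·t + 550 = 0  ⇒  m = (-253)² − 113·550 = 1859
m = 1859 > 0,  v_rel·d = -253 < 0  ⇒  outside

inside=no margin=1859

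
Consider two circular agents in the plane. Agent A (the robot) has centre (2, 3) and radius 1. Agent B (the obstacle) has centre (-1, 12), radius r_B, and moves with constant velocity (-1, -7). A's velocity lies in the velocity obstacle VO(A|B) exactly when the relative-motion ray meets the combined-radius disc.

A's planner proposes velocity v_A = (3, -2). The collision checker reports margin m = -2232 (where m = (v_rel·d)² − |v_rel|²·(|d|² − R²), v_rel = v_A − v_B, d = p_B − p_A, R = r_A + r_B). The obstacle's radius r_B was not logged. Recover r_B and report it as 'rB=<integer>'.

m = -2232
d = (-3, 9);  v_rel = (4, 5),  |v_rel|² = 41
v_rel×d = (4)·(9) − (5)·(-3) = 51
since m = R²·41 − 51²:  R² = (2601 + -2232) / 41 = 9
R = √9 = 3  ⇒  r_B = 3 − 1 = 2

rB=2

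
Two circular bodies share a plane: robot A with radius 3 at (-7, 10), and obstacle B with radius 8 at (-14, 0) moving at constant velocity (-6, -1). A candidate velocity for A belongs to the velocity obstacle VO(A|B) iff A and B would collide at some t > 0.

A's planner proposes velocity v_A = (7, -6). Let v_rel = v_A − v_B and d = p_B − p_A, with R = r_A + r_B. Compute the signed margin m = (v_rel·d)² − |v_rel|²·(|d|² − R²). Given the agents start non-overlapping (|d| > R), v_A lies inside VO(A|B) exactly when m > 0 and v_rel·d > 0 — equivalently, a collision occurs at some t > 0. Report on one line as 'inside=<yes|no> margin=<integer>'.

d = (-7, -10),  |d|² = 149;  R = 3+8 = 11,  c = 149−11² = 28
v_rel = (13, -5),  |v_rel|² = 194;  v_rel·d = (13)·(-7) + (-5)·(-10) = -41
194·t² + 82·t + 28 = 0  ⇒  m = (-41)² − 194·28 = -3751
m = -3751 < 0,  v_rel·d = -41 < 0  ⇒  outside

inside=no margin=-3751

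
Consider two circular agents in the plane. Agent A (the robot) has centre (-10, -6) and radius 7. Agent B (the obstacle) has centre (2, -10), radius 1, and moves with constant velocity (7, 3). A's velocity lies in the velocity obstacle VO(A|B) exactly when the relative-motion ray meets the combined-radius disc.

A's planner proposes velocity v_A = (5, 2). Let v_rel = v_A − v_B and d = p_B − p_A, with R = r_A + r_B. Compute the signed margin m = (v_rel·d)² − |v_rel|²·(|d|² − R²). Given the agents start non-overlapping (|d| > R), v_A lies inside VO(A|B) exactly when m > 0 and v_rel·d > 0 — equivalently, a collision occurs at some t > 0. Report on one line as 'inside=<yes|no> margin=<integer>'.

d = (12, -4),  |d|² = 160;  R = 7+1 = 8,  c = 160−8² = 96
v_rel = (-2, -1),  |v_rel|² = 5;  v_rel·d = (-2)·(12) + (-1)·(-4) = -20
5·t² + 40·t + 96 = 0  ⇒  m = (-20)² − 5·96 = -80
m = -80 < 0,  v_rel·d = -20 < 0  ⇒  outside

inside=no margin=-80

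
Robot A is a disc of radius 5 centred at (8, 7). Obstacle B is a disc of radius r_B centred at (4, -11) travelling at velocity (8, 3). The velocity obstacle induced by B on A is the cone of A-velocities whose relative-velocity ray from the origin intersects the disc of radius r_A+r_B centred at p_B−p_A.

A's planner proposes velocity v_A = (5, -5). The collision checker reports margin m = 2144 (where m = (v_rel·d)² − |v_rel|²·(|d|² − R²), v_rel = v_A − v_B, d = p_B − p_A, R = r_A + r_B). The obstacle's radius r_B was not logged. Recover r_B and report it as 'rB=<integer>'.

m = 2144
d = (-4, -18);  v_rel = (-3, -8),  |v_rel|² = 73
v_rel×d = (-3)·(-18) − (-8)·(-4) = 22
since m = R²·73 − 22²:  R² = (484 + 2144) / 73 = 36
R = √36 = 6  ⇒  r_B = 6 − 5 = 1

rB=1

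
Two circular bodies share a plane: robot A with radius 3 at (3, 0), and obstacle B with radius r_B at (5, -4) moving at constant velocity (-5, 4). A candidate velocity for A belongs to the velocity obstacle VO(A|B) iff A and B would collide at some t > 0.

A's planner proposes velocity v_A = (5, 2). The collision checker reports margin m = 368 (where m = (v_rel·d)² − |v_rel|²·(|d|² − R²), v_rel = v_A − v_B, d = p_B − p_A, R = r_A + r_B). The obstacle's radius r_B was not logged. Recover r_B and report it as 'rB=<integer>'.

m = 368
d = (2, -4);  v_rel = (10, -2),  |v_rel|² = 104
v_rel×d = (10)·(-4) − (-2)·(2) = -36
since m = R²·104 − (-36)²:  R² = (1296 + 368) / 104 = 16
R = √16 = 4  ⇒  r_B = 4 − 3 = 1

rB=1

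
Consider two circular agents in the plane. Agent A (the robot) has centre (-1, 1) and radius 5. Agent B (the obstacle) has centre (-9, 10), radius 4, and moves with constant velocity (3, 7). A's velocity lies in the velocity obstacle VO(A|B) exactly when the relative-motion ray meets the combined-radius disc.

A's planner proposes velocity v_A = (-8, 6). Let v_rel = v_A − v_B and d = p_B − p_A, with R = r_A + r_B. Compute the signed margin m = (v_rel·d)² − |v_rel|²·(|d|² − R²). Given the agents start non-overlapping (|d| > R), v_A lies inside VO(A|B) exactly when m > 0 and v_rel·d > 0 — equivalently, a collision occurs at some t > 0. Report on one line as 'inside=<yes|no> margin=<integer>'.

d = (-8, 9),  |d|² = 145;  R = 5+4 = 9,  c = 145−9² = 64
v_rel = (-11, -1),  |v_rel|² = 122;  v_rel·d = (-11)·(-8) + (-1)·(9) = 79
122·t² − 158·t + 64 = 0  ⇒  m = 79² − 122·64 = -1567
m = -1567 < 0,  v_rel·d = 79 > 0  ⇒  outside

inside=no margin=-1567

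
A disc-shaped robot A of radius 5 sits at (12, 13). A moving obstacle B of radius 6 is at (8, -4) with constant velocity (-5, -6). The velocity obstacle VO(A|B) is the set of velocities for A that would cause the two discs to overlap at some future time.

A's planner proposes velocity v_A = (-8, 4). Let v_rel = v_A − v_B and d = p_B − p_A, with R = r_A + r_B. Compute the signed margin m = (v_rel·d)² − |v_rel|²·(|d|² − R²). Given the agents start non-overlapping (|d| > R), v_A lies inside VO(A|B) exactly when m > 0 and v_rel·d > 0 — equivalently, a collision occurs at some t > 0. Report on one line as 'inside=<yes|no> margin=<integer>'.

d = (-4, -17),  |d|² = 305;  R = 5+6 = 11,  c = 305−11² = 184
v_rel = (-3, 10),  |v_rel|² = 109;  v_rel·d = (-3)·(-4) + (10)·(-17) = -158
109·t² + 316·t + 184 = 0  ⇒  m = (-158)² − 109·184 = 4908
m = 4908 > 0,  v_rel·d = -158 < 0  ⇒  outside

inside=no margin=4908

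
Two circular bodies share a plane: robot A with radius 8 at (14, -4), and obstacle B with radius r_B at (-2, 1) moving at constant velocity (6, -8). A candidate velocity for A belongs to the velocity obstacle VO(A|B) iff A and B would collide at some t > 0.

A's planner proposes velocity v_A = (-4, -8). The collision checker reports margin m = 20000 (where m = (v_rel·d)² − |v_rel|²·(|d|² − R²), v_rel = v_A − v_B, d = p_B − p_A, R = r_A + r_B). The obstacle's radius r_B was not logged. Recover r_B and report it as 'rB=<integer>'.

m = 20000
d = (-16, 5);  v_rel = (-10, 0),  |v_rel|² = 100
v_rel×d = (-10)·(5) − (0)·(-16) = -50
since m = R²·100 − (-50)²:  R² = (2500 + 20000) / 100 = 225
R = √225 = 15  ⇒  r_B = 15 − 8 = 7

rB=7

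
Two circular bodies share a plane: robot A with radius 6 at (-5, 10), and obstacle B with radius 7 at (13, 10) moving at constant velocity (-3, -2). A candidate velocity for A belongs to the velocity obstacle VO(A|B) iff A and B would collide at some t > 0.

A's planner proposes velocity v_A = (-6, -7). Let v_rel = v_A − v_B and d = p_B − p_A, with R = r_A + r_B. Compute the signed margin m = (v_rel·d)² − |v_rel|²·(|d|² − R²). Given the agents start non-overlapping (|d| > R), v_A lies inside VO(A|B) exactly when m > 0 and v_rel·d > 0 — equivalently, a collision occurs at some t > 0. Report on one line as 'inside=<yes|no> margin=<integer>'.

d = (18, 0),  |d|² = 324;  R = 6+7 = 13,  c = 324−13² = 155
v_rel = (-3, -5),  |v_rel|² = 34;  v_rel·d = (-3)·(18) + (-5)·(0) = -54
34·t² + 108·t + 155 = 0  ⇒  m = (-54)² − 34·155 = -2354
m = -2354 < 0,  v_rel·d = -54 < 0  ⇒  outside

inside=no margin=-2354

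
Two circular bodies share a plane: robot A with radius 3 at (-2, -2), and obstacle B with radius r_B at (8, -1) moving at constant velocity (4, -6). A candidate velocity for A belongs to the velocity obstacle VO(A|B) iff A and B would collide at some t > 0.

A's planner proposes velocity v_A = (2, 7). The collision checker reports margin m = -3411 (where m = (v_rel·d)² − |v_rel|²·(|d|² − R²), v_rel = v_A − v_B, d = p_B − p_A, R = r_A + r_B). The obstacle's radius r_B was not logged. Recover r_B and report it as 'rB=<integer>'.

m = -3411
d = (10, 1);  v_rel = (-2, 13),  |v_rel|² = 173
v_rel×d = (-2)·(1) − (13)·(10) = -132
since m = R²·173 − (-132)²:  R² = (17424 + -3411) / 173 = 81
R = √81 = 9  ⇒  r_B = 9 − 3 = 6

rB=6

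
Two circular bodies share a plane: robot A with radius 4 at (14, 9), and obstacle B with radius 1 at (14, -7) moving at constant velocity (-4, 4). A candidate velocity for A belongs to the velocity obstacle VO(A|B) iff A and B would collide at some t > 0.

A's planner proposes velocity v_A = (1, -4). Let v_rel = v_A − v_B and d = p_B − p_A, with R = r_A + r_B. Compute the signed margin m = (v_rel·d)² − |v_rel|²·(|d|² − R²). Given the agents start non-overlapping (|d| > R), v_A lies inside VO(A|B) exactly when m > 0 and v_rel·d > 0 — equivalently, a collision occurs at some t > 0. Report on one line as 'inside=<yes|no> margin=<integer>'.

d = (0, -16),  |d|² = 256;  R = 4+1 = 5,  c = 256−5² = 231
v_rel = (5, -8),  |v_rel|² = 89;  v_rel·d = (5)·(0) + (-8)·(-16) = 128
89·t² − 256·t + 231 = 0  ⇒  m = 128² − 89·231 = -4175
m = -4175 < 0,  v_rel·d = 128 > 0  ⇒  outside

inside=no margin=-4175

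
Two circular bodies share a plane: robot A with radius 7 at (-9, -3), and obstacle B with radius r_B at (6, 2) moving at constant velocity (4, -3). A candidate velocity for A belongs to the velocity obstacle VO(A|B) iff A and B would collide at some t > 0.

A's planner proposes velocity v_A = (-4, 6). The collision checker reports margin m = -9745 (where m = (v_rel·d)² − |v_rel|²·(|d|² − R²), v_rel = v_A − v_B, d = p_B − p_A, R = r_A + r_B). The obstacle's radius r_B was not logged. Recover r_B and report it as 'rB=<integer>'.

m = -9745
d = (15, 5);  v_rel = (-8, 9),  |v_rel|² = 145
v_rel×d = (-8)·(5) − (9)·(15) = -175
since m = R²·145 − (-175)²:  R² = (30625 + -9745) / 145 = 144
R = √144 = 12  ⇒  r_B = 12 − 7 = 5

rB=5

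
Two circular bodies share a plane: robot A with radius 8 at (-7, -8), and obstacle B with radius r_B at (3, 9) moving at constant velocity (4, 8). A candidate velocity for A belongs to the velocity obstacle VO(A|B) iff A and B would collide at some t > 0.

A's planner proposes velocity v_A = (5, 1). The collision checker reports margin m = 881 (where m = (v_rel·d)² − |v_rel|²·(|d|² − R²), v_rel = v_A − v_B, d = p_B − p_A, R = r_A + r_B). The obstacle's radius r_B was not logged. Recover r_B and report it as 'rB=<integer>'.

m = 881
d = (10, 17);  v_rel = (1, -7),  |v_rel|² = 50
v_rel×d = (1)·(17) − (-7)·(10) = 87
since m = R²·50 − 87²:  R² = (7569 + 881) / 50 = 169
R = √169 = 13  ⇒  r_B = 13 − 8 = 5

rB=5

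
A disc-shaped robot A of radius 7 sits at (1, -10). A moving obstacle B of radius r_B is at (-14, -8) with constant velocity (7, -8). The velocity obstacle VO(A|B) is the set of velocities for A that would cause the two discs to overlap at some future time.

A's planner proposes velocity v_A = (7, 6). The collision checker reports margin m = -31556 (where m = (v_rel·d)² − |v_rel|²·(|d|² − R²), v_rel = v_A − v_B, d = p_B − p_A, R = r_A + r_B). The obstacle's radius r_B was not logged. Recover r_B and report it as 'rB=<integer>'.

m = -31556
d = (-15, 2);  v_rel = (0, 14),  |v_rel|² = 196
v_rel×d = (0)·(2) − (14)·(-15) = 210
since m = R²·196 − 210²:  R² = (44100 + -31556) / 196 = 64
R = √64 = 8  ⇒  r_B = 8 − 7 = 1

rB=1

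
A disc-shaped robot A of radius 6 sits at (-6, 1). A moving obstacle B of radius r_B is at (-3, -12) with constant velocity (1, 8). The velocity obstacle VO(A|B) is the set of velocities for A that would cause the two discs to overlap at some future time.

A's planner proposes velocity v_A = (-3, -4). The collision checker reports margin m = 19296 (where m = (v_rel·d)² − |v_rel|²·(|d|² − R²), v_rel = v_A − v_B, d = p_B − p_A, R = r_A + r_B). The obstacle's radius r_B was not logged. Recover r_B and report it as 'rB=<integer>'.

m = 19296
d = (3, -13);  v_rel = (-4, -12),  |v_rel|² = 160
v_rel×d = (-4)·(-13) − (-12)·(3) = 88
since m = R²·160 − 88²:  R² = (7744 + 19296) / 160 = 169
R = √169 = 13  ⇒  r_B = 13 − 6 = 7

rB=7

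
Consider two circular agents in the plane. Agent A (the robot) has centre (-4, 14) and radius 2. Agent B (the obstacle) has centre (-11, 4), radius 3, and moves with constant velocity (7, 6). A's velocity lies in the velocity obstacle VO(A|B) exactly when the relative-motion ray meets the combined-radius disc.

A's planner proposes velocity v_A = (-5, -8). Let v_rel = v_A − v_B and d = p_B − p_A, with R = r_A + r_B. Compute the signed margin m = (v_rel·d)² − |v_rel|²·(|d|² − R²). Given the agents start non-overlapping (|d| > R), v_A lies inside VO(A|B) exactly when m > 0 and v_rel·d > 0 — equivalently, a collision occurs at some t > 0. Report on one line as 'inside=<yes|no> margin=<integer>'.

d = (-7, -10),  |d|² = 149;  R = 2+3 = 5,  c = 149−5² = 124
v_rel = (-12, -14),  |v_rel|² = 340;  v_rel·d = (-12)·(-7) + (-14)·(-10) = 224
340·t² − 448·t + 124 = 0  ⇒  m = 224² − 340·124 = 8016
m = 8016 > 0,  v_rel·d = 224 > 0  ⇒  inside

inside=yes margin=8016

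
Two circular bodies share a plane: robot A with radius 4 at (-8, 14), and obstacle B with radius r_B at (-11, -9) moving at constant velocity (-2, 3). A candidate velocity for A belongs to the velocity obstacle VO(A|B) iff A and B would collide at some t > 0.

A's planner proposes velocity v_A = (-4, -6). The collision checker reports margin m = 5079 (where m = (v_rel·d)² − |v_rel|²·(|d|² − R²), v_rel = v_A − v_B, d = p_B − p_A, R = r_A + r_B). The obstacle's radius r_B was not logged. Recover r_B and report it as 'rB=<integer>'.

m = 5079
d = (-3, -23);  v_rel = (-2, -9),  |v_rel|² = 85
v_rel×d = (-2)·(-23) − (-9)·(-3) = 19
since m = R²·85 − 19²:  R² = (361 + 5079) / 85 = 64
R = √64 = 8  ⇒  r_B = 8 − 4 = 4

rB=4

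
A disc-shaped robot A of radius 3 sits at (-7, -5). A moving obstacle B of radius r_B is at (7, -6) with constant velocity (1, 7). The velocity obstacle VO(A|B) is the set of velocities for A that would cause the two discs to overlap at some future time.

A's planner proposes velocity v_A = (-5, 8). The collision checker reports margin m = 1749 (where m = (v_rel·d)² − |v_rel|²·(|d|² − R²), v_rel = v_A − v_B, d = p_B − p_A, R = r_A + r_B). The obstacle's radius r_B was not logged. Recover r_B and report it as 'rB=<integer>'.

m = 1749
d = (14, -1);  v_rel = (-6, 1),  |v_rel|² = 37
v_rel×d = (-6)·(-1) − (1)·(14) = -8
since m = R²·37 − (-8)²:  R² = (64 + 1749) / 37 = 49
R = √49 = 7  ⇒  r_B = 7 − 3 = 4

rB=4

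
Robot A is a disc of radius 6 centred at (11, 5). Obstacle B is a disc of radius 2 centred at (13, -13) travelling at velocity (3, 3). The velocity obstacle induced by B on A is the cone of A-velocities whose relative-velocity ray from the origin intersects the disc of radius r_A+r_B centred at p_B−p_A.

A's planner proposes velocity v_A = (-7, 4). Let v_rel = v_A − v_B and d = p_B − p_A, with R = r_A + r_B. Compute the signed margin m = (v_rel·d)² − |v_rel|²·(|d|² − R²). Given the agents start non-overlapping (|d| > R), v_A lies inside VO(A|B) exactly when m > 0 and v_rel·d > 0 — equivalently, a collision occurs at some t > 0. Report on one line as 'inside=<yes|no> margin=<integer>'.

d = (2, -18),  |d|² = 328;  R = 6+2 = 8,  c = 328−8² = 264
v_rel = (-10, 1),  |v_rel|² = 101;  v_rel·d = (-10)·(2) + (1)·(-18) = -38
101·t² + 76·t + 264 = 0  ⇒  m = (-38)² − 101·264 = -25220
m = -25220 < 0,  v_rel·d = -38 < 0  ⇒  outside

inside=no margin=-25220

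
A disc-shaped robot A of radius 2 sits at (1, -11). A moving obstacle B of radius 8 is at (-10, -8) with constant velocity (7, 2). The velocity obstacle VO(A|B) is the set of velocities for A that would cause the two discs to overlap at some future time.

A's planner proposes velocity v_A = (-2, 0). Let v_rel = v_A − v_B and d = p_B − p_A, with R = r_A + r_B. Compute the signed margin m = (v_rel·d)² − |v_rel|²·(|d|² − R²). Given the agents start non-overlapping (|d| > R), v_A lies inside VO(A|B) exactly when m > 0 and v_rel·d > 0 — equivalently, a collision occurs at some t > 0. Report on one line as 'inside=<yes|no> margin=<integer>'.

d = (-11, 3),  |d|² = 130;  R = 2+8 = 10,  c = 130−10² = 30
v_rel = (-9, -2),  |v_rel|² = 85;  v_rel·d = (-9)·(-11) + (-2)·(3) = 93
85·t² − 186·t + 30 = 0  ⇒  m = 93² − 85·30 = 6099
m = 6099 > 0,  v_rel·d = 93 > 0  ⇒  inside

inside=yes margin=6099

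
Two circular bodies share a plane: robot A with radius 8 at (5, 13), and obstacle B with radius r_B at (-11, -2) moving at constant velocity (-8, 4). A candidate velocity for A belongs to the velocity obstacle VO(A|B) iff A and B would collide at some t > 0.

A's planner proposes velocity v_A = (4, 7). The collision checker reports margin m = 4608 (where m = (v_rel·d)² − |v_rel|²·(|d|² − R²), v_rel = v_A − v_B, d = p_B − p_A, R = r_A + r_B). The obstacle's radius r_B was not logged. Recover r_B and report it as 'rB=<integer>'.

m = 4608
d = (-16, -15);  v_rel = (12, 3),  |v_rel|² = 153
v_rel×d = (12)·(-15) − (3)·(-16) = -132
since m = R²·153 − (-132)²:  R² = (17424 + 4608) / 153 = 144
R = √144 = 12  ⇒  r_B = 12 − 8 = 4

rB=4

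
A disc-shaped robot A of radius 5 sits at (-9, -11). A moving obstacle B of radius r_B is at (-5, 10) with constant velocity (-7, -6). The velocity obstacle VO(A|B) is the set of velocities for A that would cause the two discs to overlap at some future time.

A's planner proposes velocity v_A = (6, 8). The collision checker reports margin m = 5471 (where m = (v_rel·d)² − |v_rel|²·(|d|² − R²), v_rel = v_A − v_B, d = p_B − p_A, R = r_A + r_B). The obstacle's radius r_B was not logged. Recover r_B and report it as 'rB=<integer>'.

m = 5471
d = (4, 21);  v_rel = (13, 14),  |v_rel|² = 365
v_rel×d = (13)·(21) − (14)·(4) = 217
since m = R²·365 − 217²:  R² = (47089 + 5471) / 365 = 144
R = √144 = 12  ⇒  r_B = 12 − 5 = 7

rB=7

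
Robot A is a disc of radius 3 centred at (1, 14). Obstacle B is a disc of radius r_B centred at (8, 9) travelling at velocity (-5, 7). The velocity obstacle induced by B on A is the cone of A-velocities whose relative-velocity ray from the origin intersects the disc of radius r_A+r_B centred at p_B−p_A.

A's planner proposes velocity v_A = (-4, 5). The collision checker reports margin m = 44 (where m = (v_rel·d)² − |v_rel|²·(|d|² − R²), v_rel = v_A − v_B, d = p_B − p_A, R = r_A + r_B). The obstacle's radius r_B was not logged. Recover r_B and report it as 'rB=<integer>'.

m = 44
d = (7, -5);  v_rel = (1, -2),  |v_rel|² = 5
v_rel×d = (1)·(-5) − (-2)·(7) = 9
since m = R²·5 − 9²:  R² = (81 + 44) / 5 = 25
R = √25 = 5  ⇒  r_B = 5 − 3 = 2

rB=2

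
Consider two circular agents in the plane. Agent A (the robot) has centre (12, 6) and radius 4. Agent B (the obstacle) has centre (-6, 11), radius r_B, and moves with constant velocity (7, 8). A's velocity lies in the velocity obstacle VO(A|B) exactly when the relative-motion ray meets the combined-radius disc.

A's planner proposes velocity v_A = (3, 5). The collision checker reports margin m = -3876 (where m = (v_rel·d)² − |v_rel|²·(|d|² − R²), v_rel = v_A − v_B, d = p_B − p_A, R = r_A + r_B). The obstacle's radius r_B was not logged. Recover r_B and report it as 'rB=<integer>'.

m = -3876
d = (-18, 5);  v_rel = (-4, -3),  |v_rel|² = 25
v_rel×d = (-4)·(5) − (-3)·(-18) = -74
since m = R²·25 − (-74)²:  R² = (5476 + -3876) / 25 = 64
R = √64 = 8  ⇒  r_B = 8 − 4 = 4

rB=4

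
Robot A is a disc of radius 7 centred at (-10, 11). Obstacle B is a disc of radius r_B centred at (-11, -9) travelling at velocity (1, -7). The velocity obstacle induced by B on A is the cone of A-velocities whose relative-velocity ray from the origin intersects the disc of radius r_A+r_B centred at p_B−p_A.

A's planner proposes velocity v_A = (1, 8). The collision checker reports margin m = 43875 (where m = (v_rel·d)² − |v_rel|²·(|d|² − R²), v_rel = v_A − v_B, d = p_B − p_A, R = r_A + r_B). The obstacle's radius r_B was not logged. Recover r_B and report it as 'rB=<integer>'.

m = 43875
d = (-1, -20);  v_rel = (0, 15),  |v_rel|² = 225
v_rel×d = (0)·(-20) − (15)·(-1) = 15
since m = R²·225 − 15²:  R² = (225 + 43875) / 225 = 196
R = √196 = 14  ⇒  r_B = 14 − 7 = 7

rB=7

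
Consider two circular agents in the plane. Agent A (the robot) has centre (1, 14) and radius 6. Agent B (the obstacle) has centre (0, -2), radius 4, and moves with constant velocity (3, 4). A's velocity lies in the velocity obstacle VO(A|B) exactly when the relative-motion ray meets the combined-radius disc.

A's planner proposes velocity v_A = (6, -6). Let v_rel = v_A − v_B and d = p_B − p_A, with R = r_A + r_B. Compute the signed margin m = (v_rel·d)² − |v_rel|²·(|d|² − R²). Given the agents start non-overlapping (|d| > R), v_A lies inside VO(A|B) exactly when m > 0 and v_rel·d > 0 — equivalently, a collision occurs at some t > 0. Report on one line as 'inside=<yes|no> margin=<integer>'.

d = (-1, -16),  |d|² = 257;  R = 6+4 = 10,  c = 257−10² = 157
v_rel = (3, -10),  |v_rel|² = 109;  v_rel·d = (3)·(-1) + (-10)·(-16) = 157
109·t² − 314·t + 157 = 0  ⇒  m = 157² − 109·157 = 7536
m = 7536 > 0,  v_rel·d = 157 > 0  ⇒  inside

inside=yes margin=7536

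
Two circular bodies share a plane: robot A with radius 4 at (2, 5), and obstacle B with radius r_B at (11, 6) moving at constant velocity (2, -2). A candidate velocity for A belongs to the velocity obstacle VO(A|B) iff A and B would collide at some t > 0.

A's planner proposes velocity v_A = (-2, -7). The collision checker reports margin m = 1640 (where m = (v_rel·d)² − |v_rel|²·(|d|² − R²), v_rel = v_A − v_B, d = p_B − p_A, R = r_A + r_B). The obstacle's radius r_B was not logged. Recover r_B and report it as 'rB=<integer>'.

m = 1640
d = (9, 1);  v_rel = (-4, -5),  |v_rel|² = 41
v_rel×d = (-4)·(1) − (-5)·(9) = 41
since m = R²·41 − 41²:  R² = (1681 + 1640) / 41 = 81
R = √81 = 9  ⇒  r_B = 9 − 4 = 5

rB=5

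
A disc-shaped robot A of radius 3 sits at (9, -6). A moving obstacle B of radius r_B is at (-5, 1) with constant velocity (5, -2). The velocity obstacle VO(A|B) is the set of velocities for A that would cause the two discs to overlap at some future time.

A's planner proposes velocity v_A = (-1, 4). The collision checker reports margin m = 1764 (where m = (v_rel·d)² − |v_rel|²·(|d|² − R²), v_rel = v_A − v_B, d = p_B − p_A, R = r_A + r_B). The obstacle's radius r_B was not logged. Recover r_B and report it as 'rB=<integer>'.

m = 1764
d = (-14, 7);  v_rel = (-6, 6),  |v_rel|² = 72
v_rel×d = (-6)·(7) − (6)·(-14) = 42
since m = R²·72 − 42²:  R² = (1764 + 1764) / 72 = 49
R = √49 = 7  ⇒  r_B = 7 − 3 = 4

rB=4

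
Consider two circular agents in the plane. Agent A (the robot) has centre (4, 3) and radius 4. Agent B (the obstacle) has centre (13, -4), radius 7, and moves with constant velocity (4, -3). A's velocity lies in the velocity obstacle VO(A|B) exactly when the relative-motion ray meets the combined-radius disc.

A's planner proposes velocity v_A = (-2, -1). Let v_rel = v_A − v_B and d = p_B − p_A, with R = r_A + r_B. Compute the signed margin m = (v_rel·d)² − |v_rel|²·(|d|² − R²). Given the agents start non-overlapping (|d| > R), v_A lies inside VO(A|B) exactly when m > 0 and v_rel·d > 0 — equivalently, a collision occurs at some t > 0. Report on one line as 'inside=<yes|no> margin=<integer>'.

d = (9, -7),  |d|² = 130;  R = 4+7 = 11,  c = 130−11² = 9
v_rel = (-6, 2),  |v_rel|² = 40;  v_rel·d = (-6)·(9) + (2)·(-7) = -68
40·t² + 136·t + 9 = 0  ⇒  m = (-68)² − 40·9 = 4264
m = 4264 > 0,  v_rel·d = -68 < 0  ⇒  outside

inside=no margin=4264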